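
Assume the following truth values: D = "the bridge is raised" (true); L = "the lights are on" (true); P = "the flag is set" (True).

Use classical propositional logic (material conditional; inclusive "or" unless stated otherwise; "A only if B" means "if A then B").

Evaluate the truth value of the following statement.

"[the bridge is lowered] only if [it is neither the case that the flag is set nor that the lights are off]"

Values: D=T, P=T, L=T.
Parsed as ¬D → (P ↓ ¬L)

¬D = ¬T = F
¬L = ¬T = F
P ↓ ¬L = T ↓ F = F
¬D → (P ↓ ¬L) = F → F = T

True.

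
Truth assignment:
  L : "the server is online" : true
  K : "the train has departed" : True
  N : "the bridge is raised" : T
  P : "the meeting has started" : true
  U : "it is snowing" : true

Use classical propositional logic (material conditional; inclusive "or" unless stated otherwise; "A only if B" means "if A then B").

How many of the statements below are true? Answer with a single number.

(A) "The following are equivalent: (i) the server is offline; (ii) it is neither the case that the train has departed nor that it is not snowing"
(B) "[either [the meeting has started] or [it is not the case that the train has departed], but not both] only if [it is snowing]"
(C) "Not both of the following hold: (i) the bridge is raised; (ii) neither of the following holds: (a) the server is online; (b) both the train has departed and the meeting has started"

3

(A): Formalization: not L iff (K nor not U)

not L = not True = False
not U = not True = False
K nor not U = True nor False = False
not L iff (K nor not U) = False iff False = True
Thus (A) is true.

(B): This is (P xor not K) -> U.

not K = not True = False
P xor not K = True xor False = True
(P xor not K) -> U = True -> True = True
Hence (B) is true.

(C): In symbols: N nand (L nor (K and P))

K and P = True and True = True
L nor (K and P) = True nor True = False
N nand (L nor (K and P)) = True nand False = True
Hence (C) is true.

Count: 3.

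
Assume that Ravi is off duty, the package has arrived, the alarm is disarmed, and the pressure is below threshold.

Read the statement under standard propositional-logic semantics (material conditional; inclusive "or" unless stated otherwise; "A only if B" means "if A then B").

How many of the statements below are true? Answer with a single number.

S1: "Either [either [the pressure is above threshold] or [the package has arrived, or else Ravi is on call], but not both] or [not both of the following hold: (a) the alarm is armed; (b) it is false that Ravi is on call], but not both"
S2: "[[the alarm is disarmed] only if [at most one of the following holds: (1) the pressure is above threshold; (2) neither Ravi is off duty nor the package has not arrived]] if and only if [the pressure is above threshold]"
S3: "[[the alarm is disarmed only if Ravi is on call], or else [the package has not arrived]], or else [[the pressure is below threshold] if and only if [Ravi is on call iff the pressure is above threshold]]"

1

Let S = "the pressure is above threshold" (F), Q = "the package has arrived" (T), P = "Ravi is on call" (F), R = "the alarm is armed" (F).

S1: This is (S ⊕ (Q ∨ P)) ⊕ (R ↑ ¬P).

Q ∨ P = T ∨ F = T
S ⊕ (Q ∨ P) = F ⊕ T = T
¬P = ¬F = T
R ↑ ¬P = F ↑ T = T
(S ⊕ (Q ∨ P)) ⊕ (R ↑ ¬P) = T ⊕ T = F
Thus S1 is false.

S2: In symbols: (¬R → (S ↑ (¬P ↓ ¬Q))) ↔ S

¬R = ¬F = T
¬P = ¬F = T
¬Q = ¬T = F
¬P ↓ ¬Q = T ↓ F = F
S ↑ (¬P ↓ ¬Q) = F ↑ F = T
¬R → (S ↑ (¬P ↓ ¬Q)) = T → T = T
(¬R → (S ↑ (¬P ↓ ¬Q))) ↔ S = T ↔ F = F
So S2 is false.

S3: This is ((¬R → P) ∨ ¬Q) ∨ (¬S ↔ (P ↔ S)).

¬R = ¬F = T
¬R → P = T → F = F
¬Q = ¬T = F
(¬R → P) ∨ ¬Q = F ∨ F = F
¬S = ¬F = T
P ↔ S = F ↔ F = T
¬S ↔ (P ↔ S) = T ↔ T = T
((¬R → P) ∨ ¬Q) ∨ (¬S ↔ (P ↔ S)) = F ∨ T = T
Thus S3 is true.

True statements: 1.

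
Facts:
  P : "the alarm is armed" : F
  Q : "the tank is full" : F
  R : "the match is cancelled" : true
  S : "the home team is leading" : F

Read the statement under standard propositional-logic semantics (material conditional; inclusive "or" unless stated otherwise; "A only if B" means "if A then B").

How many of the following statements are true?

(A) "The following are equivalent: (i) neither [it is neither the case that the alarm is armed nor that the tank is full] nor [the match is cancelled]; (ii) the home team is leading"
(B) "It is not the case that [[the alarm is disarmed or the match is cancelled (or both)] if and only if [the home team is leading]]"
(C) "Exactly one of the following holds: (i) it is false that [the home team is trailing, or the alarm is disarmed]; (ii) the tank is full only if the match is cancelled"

3

(A): This is ((P nor Q) nor R) <-> S.

P nor Q = F nor F = T
(P nor Q) nor R = T nor T = F
((P nor Q) nor R) <-> S = F <-> F = T
So (A) is true.

(B): This is ~((~P | R) <-> S).

~P = ~F = T
~P | R = T | T = T
(~P | R) <-> S = T <-> F = F
~((~P | R) <-> S) = ~F = T
Thus (B) is true.

(C): In symbols: ~(~S | ~P) xor (Q -> R)

~S = ~F = T
~P = ~F = T
~S | ~P = T | T = T
~(~S | ~P) = ~T = F
Q -> R = F -> T = T
~(~S | ~P) xor (Q -> R) = F xor T = T
Hence (C) is true.

Count: 3.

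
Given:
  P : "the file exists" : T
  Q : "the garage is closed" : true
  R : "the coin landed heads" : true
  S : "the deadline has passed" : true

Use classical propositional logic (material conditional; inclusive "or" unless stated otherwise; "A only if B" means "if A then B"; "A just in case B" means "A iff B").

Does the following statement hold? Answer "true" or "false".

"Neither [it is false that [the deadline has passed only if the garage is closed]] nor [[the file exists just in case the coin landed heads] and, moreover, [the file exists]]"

False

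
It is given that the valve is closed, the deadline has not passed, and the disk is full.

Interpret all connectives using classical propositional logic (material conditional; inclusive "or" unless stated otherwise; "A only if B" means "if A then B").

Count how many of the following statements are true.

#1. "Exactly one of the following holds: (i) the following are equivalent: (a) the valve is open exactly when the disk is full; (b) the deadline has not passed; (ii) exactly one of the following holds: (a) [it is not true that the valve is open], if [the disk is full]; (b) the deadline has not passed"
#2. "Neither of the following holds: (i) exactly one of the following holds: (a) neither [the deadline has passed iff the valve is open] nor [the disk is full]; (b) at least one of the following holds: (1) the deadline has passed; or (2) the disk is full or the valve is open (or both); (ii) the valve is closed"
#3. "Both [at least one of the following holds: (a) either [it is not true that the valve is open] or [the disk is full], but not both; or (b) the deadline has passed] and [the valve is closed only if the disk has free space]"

Let P = "the valve is open" (False), R = "the disk is full" (True), Q = "the deadline has passed" (False).

#1: Formalization: ((P iff R) iff not Q) xor ((R -> not P) xor not Q)

P iff R = False iff True = False
not Q = not False = True
(P iff R) iff not Q = False iff True = False
not P = not False = True
R -> not P = True -> True = True
not Q = not False = True
(R -> not P) xor not Q = True xor True = False
((P iff R) iff not Q) xor ((R -> not P) xor not Q) = False xor False = False
Thus #1 is false.

#2: Parsed as (((Q iff P) nor R) xor (Q or (R or P))) nor not P

Q iff P = False iff False = True
(Q iff P) nor R = True nor True = False
R or P = True or False = True
Q or (R or P) = False or True = True
((Q iff P) nor R) xor (Q or (R or P)) = False xor True = True
not P = not False = True
(((Q iff P) nor R) xor (Q or (R or P))) nor not P = True nor True = False
Thus #2 is false.

#3: In symbols: ((not P xor R) or Q) and (not P -> not R)

not P = not False = True
not P xor R = True xor True = False
(not P xor R) or Q = False or False = False
not P = not False = True
not R = not True = False
not P -> not R = True -> False = False
((not P xor R) or Q) and (not P -> not R) = False and False = False
Thus #3 is false.

True statements: 0 (none).

0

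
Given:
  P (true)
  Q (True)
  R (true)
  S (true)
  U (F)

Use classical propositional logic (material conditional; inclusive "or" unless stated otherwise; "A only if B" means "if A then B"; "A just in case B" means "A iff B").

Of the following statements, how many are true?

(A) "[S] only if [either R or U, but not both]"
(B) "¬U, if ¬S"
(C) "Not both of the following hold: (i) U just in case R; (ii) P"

(A): In symbols: S -> (R xor U)

R xor U = T xor F = T
S -> (R xor U) = T -> T = T
Hence (A) is true.

(B): Parsed as ~S -> ~U

~S = ~T = F
~U = ~F = T
~S -> ~U = F -> T = T
Hence (B) is true.

(C): In symbols: (U <-> R) nand P

U <-> R = F <-> T = F
(U <-> R) nand P = F nand T = T
Thus (C) is true.

Count: 3.

3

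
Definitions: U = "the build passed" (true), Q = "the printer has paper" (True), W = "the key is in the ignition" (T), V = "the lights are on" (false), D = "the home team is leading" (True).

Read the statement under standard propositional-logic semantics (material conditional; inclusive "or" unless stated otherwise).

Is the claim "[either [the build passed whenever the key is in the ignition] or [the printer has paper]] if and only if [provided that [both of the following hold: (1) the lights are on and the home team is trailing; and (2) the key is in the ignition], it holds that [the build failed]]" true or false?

true

This is ((W -> U) | Q) <-> (((V & ~D) & W) -> ~U).

W -> U = T -> T = T
(W -> U) | Q = T | T = T
~D = ~T = F
V & ~D = F & F = F
(V & ~D) & W = F & T = F
~U = ~T = F
((V & ~D) & W) -> ~U = F -> F = T
((W -> U) | Q) <-> (((V & ~D) & W) -> ~U) = T <-> T = T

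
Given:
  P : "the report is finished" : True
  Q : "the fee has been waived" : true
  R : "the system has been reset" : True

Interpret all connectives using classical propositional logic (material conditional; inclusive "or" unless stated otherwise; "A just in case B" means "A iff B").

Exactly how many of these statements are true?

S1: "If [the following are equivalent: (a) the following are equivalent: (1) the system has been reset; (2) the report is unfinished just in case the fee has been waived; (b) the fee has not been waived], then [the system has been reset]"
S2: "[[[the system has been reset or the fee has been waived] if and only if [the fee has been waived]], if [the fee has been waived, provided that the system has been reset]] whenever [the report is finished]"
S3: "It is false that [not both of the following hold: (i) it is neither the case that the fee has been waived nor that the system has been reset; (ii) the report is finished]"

2

S1: This is ((R ↔ (¬P ↔ Q)) ↔ ¬Q) → R.

¬P = ¬T = F
¬P ↔ Q = F ↔ T = F
R ↔ (¬P ↔ Q) = T ↔ F = F
¬Q = ¬T = F
(R ↔ (¬P ↔ Q)) ↔ ¬Q = F ↔ F = T
((R ↔ (¬P ↔ Q)) ↔ ¬Q) → R = T → T = T
Thus S1 is true.

S2: This is P → ((R → Q) → ((R ∨ Q) ↔ Q)).

R → Q = T → T = T
R ∨ Q = T ∨ T = T
(R ∨ Q) ↔ Q = T ↔ T = T
(R → Q) → ((R ∨ Q) ↔ Q) = T → T = T
P → ((R → Q) → ((R ∨ Q) ↔ Q)) = T → T = T
Thus S2 is true.

S3: In symbols: ¬((Q ↓ R) ↑ P)

Q ↓ R = T ↓ T = F
(Q ↓ R) ↑ P = F ↑ T = T
¬((Q ↓ R) ↑ P) = ¬T = F
Thus S3 is false.

2 of the 3 statements are true (S1, S2).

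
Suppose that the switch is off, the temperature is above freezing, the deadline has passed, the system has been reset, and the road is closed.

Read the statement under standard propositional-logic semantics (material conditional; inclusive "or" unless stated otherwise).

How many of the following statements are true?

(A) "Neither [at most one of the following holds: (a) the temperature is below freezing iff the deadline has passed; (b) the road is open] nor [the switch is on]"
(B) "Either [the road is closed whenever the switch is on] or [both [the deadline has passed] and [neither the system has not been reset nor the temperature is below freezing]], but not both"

0

Let R = "the temperature is below freezing" (F), K = "the deadline has passed" (T), G = "the road is closed" (T), N = "the switch is on" (F), V = "the system has been reset" (T).

(A): Parsed as ((R <-> K) nand ~G) nor N

R <-> K = F <-> T = F
~G = ~T = F
(R <-> K) nand ~G = F nand F = T
((R <-> K) nand ~G) nor N = T nor F = F
Hence (A) is false.

(B): Parsed as (N -> G) xor (K & (~V nor R))

N -> G = F -> T = T
~V = ~T = F
~V nor R = F nor F = T
K & (~V nor R) = T & T = T
(N -> G) xor (K & (~V nor R)) = T xor T = F
Hence (B) is false.

Count: 0.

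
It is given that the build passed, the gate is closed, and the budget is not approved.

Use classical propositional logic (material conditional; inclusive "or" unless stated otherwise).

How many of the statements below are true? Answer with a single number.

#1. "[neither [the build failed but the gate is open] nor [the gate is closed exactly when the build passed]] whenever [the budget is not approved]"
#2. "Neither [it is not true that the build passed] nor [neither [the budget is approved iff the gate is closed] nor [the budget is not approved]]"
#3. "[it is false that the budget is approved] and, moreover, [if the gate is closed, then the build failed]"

Let R = "the budget is approved" (False), P = "the build passed" (True), Q = "the gate is open" (False).

#1: In symbols: not R -> ((not P and Q) nor (not Q iff P))

not R = not False = True
not P = not True = False
not P and Q = False and False = False
not Q = not False = True
not Q iff P = True iff True = True
(not P and Q) nor (not Q iff P) = False nor True = False
not R -> ((not P and Q) nor (not Q iff P)) = True -> False = False
Hence #1 is false.

#2: Parsed as not P nor ((R iff not Q) nor not R)

not P = not True = False
not Q = not False = True
R iff not Q = False iff True = False
not R = not False = True
(R iff not Q) nor not R = False nor True = False
not P nor ((R iff not Q) nor not R) = False nor False = True
Hence #2 is true.

#3: Parsed as not R and (not Q -> not P)

not R = not False = True
not Q = not False = True
not P = not True = False
not Q -> not P = True -> False = False
not R and (not Q -> not P) = True and False = False
Hence #3 is false.

Count: 1.

1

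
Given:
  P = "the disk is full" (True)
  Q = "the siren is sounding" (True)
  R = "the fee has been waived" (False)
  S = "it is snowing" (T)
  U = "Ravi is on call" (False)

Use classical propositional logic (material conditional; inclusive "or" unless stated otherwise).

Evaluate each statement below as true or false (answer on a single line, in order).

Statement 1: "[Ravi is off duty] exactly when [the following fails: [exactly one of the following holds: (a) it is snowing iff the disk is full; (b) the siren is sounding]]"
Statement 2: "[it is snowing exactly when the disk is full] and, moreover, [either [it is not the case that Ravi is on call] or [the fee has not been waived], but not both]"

Statement 1 true, Statement 2 false

Statement 1: This is not U iff not ((S iff P) xor Q).

not U = not False = True
S iff P = True iff True = True
(S iff P) xor Q = True xor True = False
not ((S iff P) xor Q) = not False = True
not U iff not ((S iff P) xor Q) = True iff True = True
Thus Statement 1 is true.

Statement 2: Formalization: (S iff P) and (not U xor not R)

S iff P = True iff True = True
not U = not False = True
not R = not False = True
not U xor not R = True xor True = False
(S iff P) and (not U xor not R) = True and False = False
Thus Statement 2 is false.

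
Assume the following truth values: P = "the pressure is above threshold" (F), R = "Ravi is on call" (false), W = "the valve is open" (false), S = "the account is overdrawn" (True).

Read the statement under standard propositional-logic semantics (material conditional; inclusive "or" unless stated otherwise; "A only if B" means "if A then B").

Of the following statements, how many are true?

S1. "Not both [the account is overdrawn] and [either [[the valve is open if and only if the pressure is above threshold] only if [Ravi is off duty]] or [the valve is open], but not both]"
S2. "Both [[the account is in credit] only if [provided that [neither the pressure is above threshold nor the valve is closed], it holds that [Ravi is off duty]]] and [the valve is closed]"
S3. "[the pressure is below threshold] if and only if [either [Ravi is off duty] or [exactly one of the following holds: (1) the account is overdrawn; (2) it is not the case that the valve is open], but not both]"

S1: Formalization: S nand (((W <-> P) -> ~R) xor W)

W <-> P = F <-> F = T
~R = ~F = T
(W <-> P) -> ~R = T -> T = T
((W <-> P) -> ~R) xor W = T xor F = T
S nand (((W <-> P) -> ~R) xor W) = T nand T = F
Hence S1 is false.

S2: Parsed as (~S -> ((P nor ~W) -> ~R)) & ~W

~S = ~T = F
~W = ~F = T
P nor ~W = F nor T = F
~R = ~F = T
(P nor ~W) -> ~R = F -> T = T
~S -> ((P nor ~W) -> ~R) = F -> T = T
~W = ~F = T
(~S -> ((P nor ~W) -> ~R)) & ~W = T & T = T
Hence S2 is true.

S3: This is ~P <-> (~R xor (S xor ~W)).

~P = ~F = T
~R = ~F = T
~W = ~F = T
S xor ~W = T xor T = F
~R xor (S xor ~W) = T xor F = T
~P <-> (~R xor (S xor ~W)) = T <-> T = T
So S3 is true.

True statements: 2 (S2, S3).

2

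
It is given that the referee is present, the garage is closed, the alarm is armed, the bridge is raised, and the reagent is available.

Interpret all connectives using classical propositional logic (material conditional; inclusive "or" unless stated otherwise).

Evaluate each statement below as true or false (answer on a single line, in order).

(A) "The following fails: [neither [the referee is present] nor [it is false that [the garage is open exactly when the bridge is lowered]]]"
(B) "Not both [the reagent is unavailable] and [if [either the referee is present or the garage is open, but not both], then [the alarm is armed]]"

(A) T / (B) T

Let P = "the referee is present" (True), Q = "the garage is closed" (True), S = "the bridge is raised" (True), U = "the reagent is available" (True), R = "the alarm is armed" (True).

(A): Formalization: not (P nor not (not Q iff not S))

not Q = not True = False
not S = not True = False
not Q iff not S = False iff False = True
not (not Q iff not S) = not True = False
P nor not (not Q iff not S) = True nor False = False
not (P nor not (not Q iff not S)) = not False = True
Thus (A) is true.

(B): This is not U nand ((P xor not Q) -> R).

not U = not True = False
not Q = not True = False
P xor not Q = True xor False = True
(P xor not Q) -> R = True -> True = True
not U nand ((P xor not Q) -> R) = False nand True = True
Thus (B) is true.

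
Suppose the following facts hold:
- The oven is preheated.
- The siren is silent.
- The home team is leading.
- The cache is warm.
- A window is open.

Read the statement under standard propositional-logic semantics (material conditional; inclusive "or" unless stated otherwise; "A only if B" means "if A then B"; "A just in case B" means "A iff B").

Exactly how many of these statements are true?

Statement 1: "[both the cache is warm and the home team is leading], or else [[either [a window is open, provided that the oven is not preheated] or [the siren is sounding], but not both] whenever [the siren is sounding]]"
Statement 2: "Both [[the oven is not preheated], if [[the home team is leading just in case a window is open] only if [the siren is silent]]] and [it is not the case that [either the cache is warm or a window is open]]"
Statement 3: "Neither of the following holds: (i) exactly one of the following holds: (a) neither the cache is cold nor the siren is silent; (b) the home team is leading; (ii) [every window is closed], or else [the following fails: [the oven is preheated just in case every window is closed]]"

Let S = "the cache is warm" (True), R = "the home team is leading" (True), Q = "the siren is sounding" (False), P = "the oven is preheated" (True), U = "a window is open" (True).

Statement 1: Formalization: (S and R) or (Q -> ((not P -> U) xor Q))

S and R = True and True = True
not P = not True = False
not P -> U = False -> True = True
(not P -> U) xor Q = True xor False = True
Q -> ((not P -> U) xor Q) = False -> True = True
(S and R) or (Q -> ((not P -> U) xor Q)) = True or True = True
Thus Statement 1 is true.

Statement 2: Formalization: (((R iff U) -> not Q) -> not P) and not (S or U)

R iff U = True iff True = True
not Q = not False = True
(R iff U) -> not Q = True -> True = True
not P = not True = False
((R iff U) -> not Q) -> not P = True -> False = False
S or U = True or True = True
not (S or U) = not True = False
(((R iff U) -> not Q) -> not P) and not (S or U) = False and False = False
So Statement 2 is false.

Statement 3: Parsed as ((not S nor not Q) xor R) nor (not U or not (P iff not U))

not S = not True = False
not Q = not False = True
not S nor not Q = False nor True = False
(not S nor not Q) xor R = False xor True = True
not U = not True = False
not U = not True = False
P iff not U = True iff False = False
not (P iff not U) = not False = True
not U or not (P iff not U) = False or True = True
((not S nor not Q) xor R) nor (not U or not (P iff not U)) = True nor True = False
Thus Statement 3 is false.

True statements: 1.

1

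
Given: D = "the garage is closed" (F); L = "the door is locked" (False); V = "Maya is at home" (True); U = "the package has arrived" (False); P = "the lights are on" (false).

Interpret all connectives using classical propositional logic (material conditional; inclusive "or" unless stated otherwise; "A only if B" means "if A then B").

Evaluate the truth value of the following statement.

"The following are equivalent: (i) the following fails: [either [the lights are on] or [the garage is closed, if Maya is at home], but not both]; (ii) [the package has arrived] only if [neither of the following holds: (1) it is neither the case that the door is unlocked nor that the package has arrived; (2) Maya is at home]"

true

This is not (P xor (V -> D)) iff (U -> ((not L nor U) nor V)).

V -> D = True -> False = False
P xor (V -> D) = False xor False = False
not (P xor (V -> D)) = not False = True
not L = not False = True
not L nor U = True nor False = False
(not L nor U) nor V = False nor True = False
U -> ((not L nor U) nor V) = False -> False = True
not (P xor (V -> D)) iff (U -> ((not L nor U) nor V)) = True iff True = True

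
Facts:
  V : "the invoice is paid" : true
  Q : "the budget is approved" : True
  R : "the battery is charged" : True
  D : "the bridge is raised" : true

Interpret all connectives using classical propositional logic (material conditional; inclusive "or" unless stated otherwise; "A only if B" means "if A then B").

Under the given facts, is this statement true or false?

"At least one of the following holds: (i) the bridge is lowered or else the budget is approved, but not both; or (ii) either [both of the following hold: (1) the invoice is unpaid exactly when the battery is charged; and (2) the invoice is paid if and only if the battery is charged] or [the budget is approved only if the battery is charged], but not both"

In symbols: (~D xor Q) | (((~V <-> R) & (V <-> R)) xor (Q -> R))

~D = ~T = F
~D xor Q = F xor T = T
~V = ~T = F
~V <-> R = F <-> T = F
V <-> R = T <-> T = T
(~V <-> R) & (V <-> R) = F & T = F
Q -> R = T -> T = T
((~V <-> R) & (V <-> R)) xor (Q -> R) = F xor T = T
(~D xor Q) | (((~V <-> R) & (V <-> R)) xor (Q -> R)) = T | T = T

True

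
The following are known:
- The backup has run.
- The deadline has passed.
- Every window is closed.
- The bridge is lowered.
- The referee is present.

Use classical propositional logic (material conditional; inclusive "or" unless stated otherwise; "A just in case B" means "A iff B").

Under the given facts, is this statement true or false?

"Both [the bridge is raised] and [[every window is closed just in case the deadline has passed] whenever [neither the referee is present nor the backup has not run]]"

False.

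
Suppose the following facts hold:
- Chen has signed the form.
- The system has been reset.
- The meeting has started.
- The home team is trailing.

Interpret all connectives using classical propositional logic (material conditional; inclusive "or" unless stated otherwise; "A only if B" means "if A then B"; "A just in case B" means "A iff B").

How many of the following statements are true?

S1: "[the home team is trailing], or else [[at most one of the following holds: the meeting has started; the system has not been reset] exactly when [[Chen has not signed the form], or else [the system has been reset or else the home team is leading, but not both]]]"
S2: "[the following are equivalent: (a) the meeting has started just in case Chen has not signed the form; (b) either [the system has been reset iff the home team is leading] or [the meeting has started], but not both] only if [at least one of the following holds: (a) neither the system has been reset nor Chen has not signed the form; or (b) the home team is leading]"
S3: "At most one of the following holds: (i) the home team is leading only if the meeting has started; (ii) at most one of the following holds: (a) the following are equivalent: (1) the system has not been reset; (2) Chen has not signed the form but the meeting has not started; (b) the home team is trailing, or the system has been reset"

Let R = "the home team is leading" (F), H = "the meeting has started" (T), U = "the system has been reset" (T), G = "Chen has signed the form" (T).

S1: Formalization: ~R | ((H nand ~U) <-> (~G | (U xor R)))

~R = ~F = T
~U = ~T = F
H nand ~U = T nand F = T
~G = ~T = F
U xor R = T xor F = T
~G | (U xor R) = F | T = T
(H nand ~U) <-> (~G | (U xor R)) = T <-> T = T
~R | ((H nand ~U) <-> (~G | (U xor R))) = T | T = T
Thus S1 is true.

S2: In symbols: ((H <-> ~G) <-> ((U <-> R) xor H)) -> ((U nor ~G) | R)

~G = ~T = F
H <-> ~G = T <-> F = F
U <-> R = T <-> F = F
(U <-> R) xor H = F xor T = T
(H <-> ~G) <-> ((U <-> R) xor H) = F <-> T = F
~G = ~T = F
U nor ~G = T nor F = F
(U nor ~G) | R = F | F = F
((H <-> ~G) <-> ((U <-> R) xor H)) -> ((U nor ~G) | R) = F -> F = T
Hence S2 is true.

S3: Formalization: (R -> H) nand ((~U <-> (~G & ~H)) nand (~R | U))

R -> H = F -> T = T
~U = ~T = F
~G = ~T = F
~H = ~T = F
~G & ~H = F & F = F
~U <-> (~G & ~H) = F <-> F = T
~R = ~F = T
~R | U = T | T = T
(~U <-> (~G & ~H)) nand (~R | U) = T nand T = F
(R -> H) nand ((~U <-> (~G & ~H)) nand (~R | U)) = T nand F = T
Hence S3 is true.

True statements: 3 (S1, S2, S3).

3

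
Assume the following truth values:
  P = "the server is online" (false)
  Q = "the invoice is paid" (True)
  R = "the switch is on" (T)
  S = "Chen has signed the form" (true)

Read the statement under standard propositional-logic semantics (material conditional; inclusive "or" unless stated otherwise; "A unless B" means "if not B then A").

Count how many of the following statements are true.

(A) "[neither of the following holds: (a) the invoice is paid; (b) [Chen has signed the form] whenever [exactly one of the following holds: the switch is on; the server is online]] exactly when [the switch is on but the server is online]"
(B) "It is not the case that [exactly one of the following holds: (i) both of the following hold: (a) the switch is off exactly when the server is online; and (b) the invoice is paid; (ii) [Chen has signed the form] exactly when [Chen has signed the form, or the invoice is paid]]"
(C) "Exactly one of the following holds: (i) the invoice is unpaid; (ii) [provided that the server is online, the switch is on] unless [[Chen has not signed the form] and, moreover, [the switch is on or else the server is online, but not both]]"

3

(A): Parsed as (Q nor ((R xor P) -> S)) <-> (R & P)

R xor P = T xor F = T
(R xor P) -> S = T -> T = T
Q nor ((R xor P) -> S) = T nor T = F
R & P = T & F = F
(Q nor ((R xor P) -> S)) <-> (R & P) = F <-> F = T
Hence (A) is true.

(B): Formalization: ~(((~R <-> P) & Q) xor (S <-> (S | Q)))

~R = ~T = F
~R <-> P = F <-> F = T
(~R <-> P) & Q = T & T = T
S | Q = T | T = T
S <-> (S | Q) = T <-> T = T
((~R <-> P) & Q) xor (S <-> (S | Q)) = T xor T = F
~(((~R <-> P) & Q) xor (S <-> (S | Q))) = ~F = T
So (B) is true.

(C): In symbols: ~Q xor ((P -> R) | (~S & (R xor P)))

~Q = ~T = F
P -> R = F -> T = T
~S = ~T = F
R xor P = T xor F = T
~S & (R xor P) = F & T = F
(P -> R) | (~S & (R xor P)) = T | F = T
~Q xor ((P -> R) | (~S & (R xor P))) = F xor T = T
So (C) is true.

3 of the 3 statements are true ((A), (B), (C)).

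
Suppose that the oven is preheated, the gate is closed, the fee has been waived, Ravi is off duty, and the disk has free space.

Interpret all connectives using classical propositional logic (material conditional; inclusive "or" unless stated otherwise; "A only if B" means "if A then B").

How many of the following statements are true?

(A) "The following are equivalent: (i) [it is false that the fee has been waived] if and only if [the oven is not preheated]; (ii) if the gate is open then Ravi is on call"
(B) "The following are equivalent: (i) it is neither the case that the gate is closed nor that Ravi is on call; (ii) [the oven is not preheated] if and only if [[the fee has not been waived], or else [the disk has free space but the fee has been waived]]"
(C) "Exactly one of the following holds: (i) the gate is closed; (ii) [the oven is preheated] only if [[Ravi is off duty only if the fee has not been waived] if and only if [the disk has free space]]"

Let R = "the fee has been waived" (T), P = "the oven is preheated" (T), Q = "the gate is open" (F), S = "Ravi is on call" (F), U = "the disk is full" (F).

(A): Parsed as (¬R ↔ ¬P) ↔ (Q → S)

¬R = ¬T = F
¬P = ¬T = F
¬R ↔ ¬P = F ↔ F = T
Q → S = F → F = T
(¬R ↔ ¬P) ↔ (Q → S) = T ↔ T = T
So (A) is true.

(B): Parsed as (¬Q ↓ S) ↔ (¬P ↔ (¬R ∨ (¬U ∧ R)))

¬Q = ¬F = T
¬Q ↓ S = T ↓ F = F
¬P = ¬T = F
¬R = ¬T = F
¬U = ¬F = T
¬U ∧ R = T ∧ T = T
¬R ∨ (¬U ∧ R) = F ∨ T = T
¬P ↔ (¬R ∨ (¬U ∧ R)) = F ↔ T = F
(¬Q ↓ S) ↔ (¬P ↔ (¬R ∨ (¬U ∧ R))) = F ↔ F = T
So (B) is true.

(C): In symbols: ¬Q ⊕ (P → ((¬S → ¬R) ↔ ¬U))

¬Q = ¬F = T
¬S = ¬F = T
¬R = ¬T = F
¬S → ¬R = T → F = F
¬U = ¬F = T
(¬S → ¬R) ↔ ¬U = F ↔ T = F
P → ((¬S → ¬R) ↔ ¬U) = T → F = F
¬Q ⊕ (P → ((¬S → ¬R) ↔ ¬U)) = T ⊕ F = T
So (C) is true.

Count: 3.

3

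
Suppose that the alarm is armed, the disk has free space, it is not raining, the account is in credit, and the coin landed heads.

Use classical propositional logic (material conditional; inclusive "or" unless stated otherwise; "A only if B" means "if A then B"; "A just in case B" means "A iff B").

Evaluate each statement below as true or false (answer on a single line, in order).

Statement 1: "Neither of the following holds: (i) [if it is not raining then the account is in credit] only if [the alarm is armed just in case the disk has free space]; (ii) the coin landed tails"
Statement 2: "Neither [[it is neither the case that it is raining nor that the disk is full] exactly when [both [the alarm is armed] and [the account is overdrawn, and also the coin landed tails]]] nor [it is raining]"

Statement 1 F, Statement 2 T

Let R = "it is raining" (F), S = "the account is overdrawn" (F), P = "the alarm is armed" (T), Q = "the disk is full" (F), U = "the coin landed heads" (T).

Statement 1: This is ((~R -> ~S) -> (P <-> ~Q)) nor ~U.

~R = ~F = T
~S = ~F = T
~R -> ~S = T -> T = T
~Q = ~F = T
P <-> ~Q = T <-> T = T
(~R -> ~S) -> (P <-> ~Q) = T -> T = T
~U = ~T = F
((~R -> ~S) -> (P <-> ~Q)) nor ~U = T nor F = F
Hence Statement 1 is false.

Statement 2: Formalization: ((R nor Q) <-> (P & (S & ~U))) nor R

R nor Q = F nor F = T
~U = ~T = F
S & ~U = F & F = F
P & (S & ~U) = T & F = F
(R nor Q) <-> (P & (S & ~U)) = T <-> F = F
((R nor Q) <-> (P & (S & ~U))) nor R = F nor F = T
Thus Statement 2 is true.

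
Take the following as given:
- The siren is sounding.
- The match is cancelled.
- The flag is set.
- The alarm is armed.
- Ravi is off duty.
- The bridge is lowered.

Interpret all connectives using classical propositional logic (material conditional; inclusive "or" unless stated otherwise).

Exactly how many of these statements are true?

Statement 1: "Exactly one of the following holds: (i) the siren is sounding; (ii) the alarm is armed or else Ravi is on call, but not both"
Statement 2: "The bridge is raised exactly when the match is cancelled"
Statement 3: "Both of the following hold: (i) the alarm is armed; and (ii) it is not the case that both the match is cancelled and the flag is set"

0

Let P = "the siren is sounding" (True), S = "the alarm is armed" (True), U = "Ravi is on call" (False), V = "the bridge is raised" (False), Q = "the match is cancelled" (True), R = "the flag is set" (True).

Statement 1: Formalization: P xor (S xor U)

S xor U = True xor False = True
P xor (S xor U) = True xor True = False
So Statement 1 is false.

Statement 2: Formalization: V iff Q

V iff Q = False iff True = False
Thus Statement 2 is false.

Statement 3: Formalization: S and (Q nand R)

Q nand R = True nand True = False
S and (Q nand R) = True and False = False
Hence Statement 3 is false.

0 of the 3 statements are true (none).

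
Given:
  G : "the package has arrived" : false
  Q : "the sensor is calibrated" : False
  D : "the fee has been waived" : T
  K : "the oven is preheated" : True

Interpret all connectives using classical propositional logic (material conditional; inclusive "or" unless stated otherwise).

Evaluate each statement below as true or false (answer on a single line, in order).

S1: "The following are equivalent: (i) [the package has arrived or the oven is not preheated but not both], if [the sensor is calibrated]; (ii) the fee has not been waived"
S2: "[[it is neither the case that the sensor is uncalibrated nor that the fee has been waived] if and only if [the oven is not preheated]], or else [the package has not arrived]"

S1 F / S2 T

S1: This is (Q -> (G xor not K)) iff not D.

not K = not True = False
G xor not K = False xor False = False
Q -> (G xor not K) = False -> False = True
not D = not True = False
(Q -> (G xor not K)) iff not D = True iff False = False
Thus S1 is false.

S2: Parsed as ((not Q nor D) iff not K) or not G

not Q = not False = True
not Q nor D = True nor True = False
not K = not True = False
(not Q nor D) iff not K = False iff False = True
not G = not False = True
((not Q nor D) iff not K) or not G = True or True = True
So S2 is true.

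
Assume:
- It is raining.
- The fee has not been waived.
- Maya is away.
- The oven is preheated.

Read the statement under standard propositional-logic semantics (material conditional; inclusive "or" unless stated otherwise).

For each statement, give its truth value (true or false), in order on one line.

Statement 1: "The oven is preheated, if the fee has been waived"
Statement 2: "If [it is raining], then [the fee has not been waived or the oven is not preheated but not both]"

Let Q = "the fee has been waived" (False), S = "the oven is preheated" (True), P = "it is raining" (True).

Statement 1: Formalization: Q -> S

Q -> S = False -> True = True
So Statement 1 is true.

Statement 2: Parsed as P -> (not Q xor not S)

not Q = not False = True
not S = not True = False
not Q xor not S = True xor False = True
P -> (not Q xor not S) = True -> True = True
So Statement 2 is true.

Statement 1 True; Statement 2 True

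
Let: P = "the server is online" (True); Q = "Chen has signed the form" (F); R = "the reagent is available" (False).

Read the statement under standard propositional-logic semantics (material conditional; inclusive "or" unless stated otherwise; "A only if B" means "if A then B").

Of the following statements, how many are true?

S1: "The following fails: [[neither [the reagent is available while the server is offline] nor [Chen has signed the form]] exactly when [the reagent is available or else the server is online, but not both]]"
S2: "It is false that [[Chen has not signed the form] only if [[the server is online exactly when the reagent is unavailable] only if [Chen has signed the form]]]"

S1: In symbols: not (((R and not P) nor Q) iff (R xor P))

not P = not True = False
R and not P = False and False = False
(R and not P) nor Q = False nor False = True
R xor P = False xor True = True
((R and not P) nor Q) iff (R xor P) = True iff True = True
not (((R and not P) nor Q) iff (R xor P)) = not True = False
So S1 is false.

S2: This is not (not Q -> ((P iff not R) -> Q)).

not Q = not False = True
not R = not False = True
P iff not R = True iff True = True
(P iff not R) -> Q = True -> False = False
not Q -> ((P iff not R) -> Q) = True -> False = False
not (not Q -> ((P iff not R) -> Q)) = not False = True
Hence S2 is true.

Count: 1.

1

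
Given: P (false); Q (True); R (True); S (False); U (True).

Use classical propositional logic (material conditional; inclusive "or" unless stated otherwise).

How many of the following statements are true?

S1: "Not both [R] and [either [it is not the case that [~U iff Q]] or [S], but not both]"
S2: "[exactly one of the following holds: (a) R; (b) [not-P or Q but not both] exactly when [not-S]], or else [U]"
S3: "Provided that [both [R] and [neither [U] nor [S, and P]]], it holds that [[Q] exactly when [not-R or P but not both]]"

S1: Parsed as R nand (not (not U iff Q) xor S)

not U = not True = False
not U iff Q = False iff True = False
not (not U iff Q) = not False = True
not (not U iff Q) xor S = True xor False = True
R nand (not (not U iff Q) xor S) = True nand True = False
So S1 is false.

S2: Parsed as (R xor ((not P xor Q) iff not S)) or U

not P = not False = True
not P xor Q = True xor True = False
not S = not False = True
(not P xor Q) iff not S = False iff True = False
R xor ((not P xor Q) iff not S) = True xor False = True
(R xor ((not P xor Q) iff not S)) or U = True or True = True
So S2 is true.

S3: Formalization: (R and (U nor (S and P))) -> (Q iff (not R xor P))

S and P = False and False = False
U nor (S and P) = True nor False = False
R and (U nor (S and P)) = True and False = False
not R = not True = False
not R xor P = False xor False = False
Q iff (not R xor P) = True iff False = False
(R and (U nor (S and P))) -> (Q iff (not R xor P)) = False -> False = True
So S3 is true.

True statements: 2 (S2, S3).

2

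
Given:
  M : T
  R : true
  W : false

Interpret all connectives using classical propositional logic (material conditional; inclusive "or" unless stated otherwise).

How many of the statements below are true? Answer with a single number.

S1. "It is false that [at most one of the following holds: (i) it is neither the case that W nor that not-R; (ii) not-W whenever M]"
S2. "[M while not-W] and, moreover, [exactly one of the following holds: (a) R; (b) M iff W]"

2

S1: In symbols: ~((W nor ~R) nand (M -> ~W))

~R = ~T = F
W nor ~R = F nor F = T
~W = ~F = T
M -> ~W = T -> T = T
(W nor ~R) nand (M -> ~W) = T nand T = F
~((W nor ~R) nand (M -> ~W)) = ~F = T
So S1 is true.

S2: Formalization: (M & ~W) & (R xor (M <-> W))

~W = ~F = T
M & ~W = T & T = T
M <-> W = T <-> F = F
R xor (M <-> W) = T xor F = T
(M & ~W) & (R xor (M <-> W)) = T & T = T
Thus S2 is true.

Count: 2.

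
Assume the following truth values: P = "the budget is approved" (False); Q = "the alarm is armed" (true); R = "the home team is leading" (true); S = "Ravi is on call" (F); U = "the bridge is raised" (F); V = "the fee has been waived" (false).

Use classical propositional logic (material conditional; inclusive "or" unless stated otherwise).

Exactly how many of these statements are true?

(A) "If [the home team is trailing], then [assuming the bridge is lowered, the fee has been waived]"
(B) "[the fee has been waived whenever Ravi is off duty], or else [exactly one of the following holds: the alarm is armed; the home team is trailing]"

(A): Parsed as ¬R → (¬U → V)

¬R = ¬T = F
¬U = ¬F = T
¬U → V = T → F = F
¬R → (¬U → V) = F → F = T
Hence (A) is true.

(B): In symbols: (¬S → V) ∨ (Q ⊕ ¬R)

¬S = ¬F = T
¬S → V = T → F = F
¬R = ¬T = F
Q ⊕ ¬R = T ⊕ F = T
(¬S → V) ∨ (Q ⊕ ¬R) = F ∨ T = T
Hence (B) is true.

2 of the 2 statements are true ((A), (B)).

2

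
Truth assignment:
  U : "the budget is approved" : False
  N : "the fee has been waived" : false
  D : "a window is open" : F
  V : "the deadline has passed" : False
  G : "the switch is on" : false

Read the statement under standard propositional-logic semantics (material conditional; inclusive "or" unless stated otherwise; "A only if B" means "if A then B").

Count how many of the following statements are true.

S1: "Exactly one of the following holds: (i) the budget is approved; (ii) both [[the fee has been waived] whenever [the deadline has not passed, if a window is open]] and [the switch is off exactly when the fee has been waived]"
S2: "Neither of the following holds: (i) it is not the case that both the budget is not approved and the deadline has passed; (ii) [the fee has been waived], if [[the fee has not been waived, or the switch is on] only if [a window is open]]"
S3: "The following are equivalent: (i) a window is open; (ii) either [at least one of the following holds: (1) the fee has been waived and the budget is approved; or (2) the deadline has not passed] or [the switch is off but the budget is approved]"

S1: This is U xor (((D -> ~V) -> N) & (~G <-> N)).

~V = ~F = T
D -> ~V = F -> T = T
(D -> ~V) -> N = T -> F = F
~G = ~F = T
~G <-> N = T <-> F = F
((D -> ~V) -> N) & (~G <-> N) = F & F = F
U xor (((D -> ~V) -> N) & (~G <-> N)) = F xor F = F
Hence S1 is false.

S2: This is (~U nand V) nor (((~N | G) -> D) -> N).

~U = ~F = T
~U nand V = T nand F = T
~N = ~F = T
~N | G = T | F = T
(~N | G) -> D = T -> F = F
((~N | G) -> D) -> N = F -> F = T
(~U nand V) nor (((~N | G) -> D) -> N) = T nor T = F
So S2 is false.

S3: Parsed as D <-> (((N & U) | ~V) | (~G & U))

N & U = F & F = F
~V = ~F = T
(N & U) | ~V = F | T = T
~G = ~F = T
~G & U = T & F = F
((N & U) | ~V) | (~G & U) = T | F = T
D <-> (((N & U) | ~V) | (~G & U)) = F <-> T = F
So S3 is false.

Count: 0.

0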